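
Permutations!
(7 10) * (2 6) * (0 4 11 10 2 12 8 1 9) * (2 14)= [4, 9, 6, 3, 11, 5, 12, 14, 1, 0, 7, 10, 8, 13, 2]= (0 4 11 10 7 14 2 6 12 8 1 9)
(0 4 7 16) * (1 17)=(0 4 7 16)(1 17)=[4, 17, 2, 3, 7, 5, 6, 16, 8, 9, 10, 11, 12, 13, 14, 15, 0, 1]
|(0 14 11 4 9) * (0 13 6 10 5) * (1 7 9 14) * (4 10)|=11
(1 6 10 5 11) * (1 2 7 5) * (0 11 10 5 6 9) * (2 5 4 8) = (0 11 5 10 1 9)(2 7 6 4 8) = [11, 9, 7, 3, 8, 10, 4, 6, 2, 0, 1, 5]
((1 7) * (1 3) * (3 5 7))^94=((1 3)(5 7))^94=(7)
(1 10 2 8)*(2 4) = (1 10 4 2 8) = [0, 10, 8, 3, 2, 5, 6, 7, 1, 9, 4]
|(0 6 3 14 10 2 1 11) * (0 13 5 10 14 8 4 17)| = 6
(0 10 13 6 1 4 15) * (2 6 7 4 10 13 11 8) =(0 13 7 4 15)(1 10 11 8 2 6) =[13, 10, 6, 3, 15, 5, 1, 4, 2, 9, 11, 8, 12, 7, 14, 0]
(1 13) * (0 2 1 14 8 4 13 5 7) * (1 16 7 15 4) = (0 2 16 7)(1 5 15 4 13 14 8) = [2, 5, 16, 3, 13, 15, 6, 0, 1, 9, 10, 11, 12, 14, 8, 4, 7]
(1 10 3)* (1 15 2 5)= (1 10 3 15 2 5)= [0, 10, 5, 15, 4, 1, 6, 7, 8, 9, 3, 11, 12, 13, 14, 2]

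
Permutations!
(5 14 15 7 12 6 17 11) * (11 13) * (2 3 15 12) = (2 3 15 7)(5 14 12 6 17 13 11) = [0, 1, 3, 15, 4, 14, 17, 2, 8, 9, 10, 5, 6, 11, 12, 7, 16, 13]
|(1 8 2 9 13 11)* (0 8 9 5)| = 4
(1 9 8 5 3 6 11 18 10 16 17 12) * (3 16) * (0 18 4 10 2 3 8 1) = (0 18 2 3 6 11 4 10 8 5 16 17 12)(1 9) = [18, 9, 3, 6, 10, 16, 11, 7, 5, 1, 8, 4, 0, 13, 14, 15, 17, 12, 2]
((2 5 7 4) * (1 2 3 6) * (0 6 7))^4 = ((0 6 1 2 5)(3 7 4))^4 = (0 5 2 1 6)(3 7 4)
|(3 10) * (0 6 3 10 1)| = 4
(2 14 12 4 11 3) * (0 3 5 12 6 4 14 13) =(0 3 2 13)(4 11 5 12 14 6) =[3, 1, 13, 2, 11, 12, 4, 7, 8, 9, 10, 5, 14, 0, 6]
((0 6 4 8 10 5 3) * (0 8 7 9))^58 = ((0 6 4 7 9)(3 8 10 5))^58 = (0 7 6 9 4)(3 10)(5 8)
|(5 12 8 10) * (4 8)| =|(4 8 10 5 12)| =5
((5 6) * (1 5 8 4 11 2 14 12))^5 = ((1 5 6 8 4 11 2 14 12))^5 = (1 11 5 2 6 14 8 12 4)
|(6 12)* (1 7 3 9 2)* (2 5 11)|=|(1 7 3 9 5 11 2)(6 12)|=14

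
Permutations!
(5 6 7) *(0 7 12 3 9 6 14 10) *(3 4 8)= (0 7 5 14 10)(3 9 6 12 4 8)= [7, 1, 2, 9, 8, 14, 12, 5, 3, 6, 0, 11, 4, 13, 10]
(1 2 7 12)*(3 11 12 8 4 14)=(1 2 7 8 4 14 3 11 12)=[0, 2, 7, 11, 14, 5, 6, 8, 4, 9, 10, 12, 1, 13, 3]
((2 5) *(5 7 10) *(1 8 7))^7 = ((1 8 7 10 5 2))^7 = (1 8 7 10 5 2)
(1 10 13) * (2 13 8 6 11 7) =(1 10 8 6 11 7 2 13) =[0, 10, 13, 3, 4, 5, 11, 2, 6, 9, 8, 7, 12, 1]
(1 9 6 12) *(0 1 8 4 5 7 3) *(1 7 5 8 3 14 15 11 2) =[7, 9, 1, 0, 8, 5, 12, 14, 4, 6, 10, 2, 3, 13, 15, 11] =(0 7 14 15 11 2 1 9 6 12 3)(4 8)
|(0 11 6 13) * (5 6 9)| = 6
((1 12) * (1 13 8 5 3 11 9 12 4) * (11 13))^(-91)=(1 4)(3 13 8 5)(9 11 12)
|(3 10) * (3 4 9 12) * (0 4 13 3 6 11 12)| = 3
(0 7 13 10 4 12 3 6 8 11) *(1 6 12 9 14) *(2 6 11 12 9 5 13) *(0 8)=(0 7 2 6)(1 11 8 12 3 9 14)(4 5 13 10)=[7, 11, 6, 9, 5, 13, 0, 2, 12, 14, 4, 8, 3, 10, 1]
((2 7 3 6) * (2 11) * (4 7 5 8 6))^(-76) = (2 11 6 8 5)(3 7 4)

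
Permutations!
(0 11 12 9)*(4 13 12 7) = [11, 1, 2, 3, 13, 5, 6, 4, 8, 0, 10, 7, 9, 12] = (0 11 7 4 13 12 9)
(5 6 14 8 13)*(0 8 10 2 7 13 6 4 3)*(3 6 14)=(0 8 14 10 2 7 13 5 4 6 3)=[8, 1, 7, 0, 6, 4, 3, 13, 14, 9, 2, 11, 12, 5, 10]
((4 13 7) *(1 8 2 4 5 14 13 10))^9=(1 10 4 2 8)(5 14 13 7)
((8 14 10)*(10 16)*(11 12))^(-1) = (8 10 16 14)(11 12)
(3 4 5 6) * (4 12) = (3 12 4 5 6) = [0, 1, 2, 12, 5, 6, 3, 7, 8, 9, 10, 11, 4]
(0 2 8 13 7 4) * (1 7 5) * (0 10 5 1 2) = (1 7 4 10 5 2 8 13) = [0, 7, 8, 3, 10, 2, 6, 4, 13, 9, 5, 11, 12, 1]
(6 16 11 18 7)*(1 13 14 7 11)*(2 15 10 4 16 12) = (1 13 14 7 6 12 2 15 10 4 16)(11 18) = [0, 13, 15, 3, 16, 5, 12, 6, 8, 9, 4, 18, 2, 14, 7, 10, 1, 17, 11]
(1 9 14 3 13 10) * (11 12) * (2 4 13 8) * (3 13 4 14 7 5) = (1 9 7 5 3 8 2 14 13 10)(11 12) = [0, 9, 14, 8, 4, 3, 6, 5, 2, 7, 1, 12, 11, 10, 13]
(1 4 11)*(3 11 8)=(1 4 8 3 11)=[0, 4, 2, 11, 8, 5, 6, 7, 3, 9, 10, 1]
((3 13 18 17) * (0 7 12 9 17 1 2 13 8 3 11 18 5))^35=(0 12 17 18 2 5 7 9 11 1 13)(3 8)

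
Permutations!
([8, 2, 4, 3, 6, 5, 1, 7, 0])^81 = [8, 2, 4, 3, 6, 5, 1, 7, 0]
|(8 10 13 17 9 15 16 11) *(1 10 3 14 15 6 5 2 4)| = 18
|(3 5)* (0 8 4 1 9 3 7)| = |(0 8 4 1 9 3 5 7)| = 8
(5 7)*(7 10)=(5 10 7)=[0, 1, 2, 3, 4, 10, 6, 5, 8, 9, 7]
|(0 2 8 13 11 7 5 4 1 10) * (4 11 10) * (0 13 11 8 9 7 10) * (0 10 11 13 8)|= 30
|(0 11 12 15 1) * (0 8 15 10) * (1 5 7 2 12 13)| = 11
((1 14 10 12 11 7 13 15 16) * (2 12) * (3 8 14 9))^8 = ((1 9 3 8 14 10 2 12 11 7 13 15 16))^8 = (1 11 8 15 2 9 7 14 16 12 3 13 10)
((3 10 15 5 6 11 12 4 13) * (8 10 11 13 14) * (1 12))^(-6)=(1 15)(3 8)(4 6)(5 12)(10 11)(13 14)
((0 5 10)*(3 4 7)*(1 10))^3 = (0 10 1 5)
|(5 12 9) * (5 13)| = 4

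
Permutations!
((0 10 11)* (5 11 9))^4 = (0 11 5 9 10)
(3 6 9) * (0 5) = (0 5)(3 6 9) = [5, 1, 2, 6, 4, 0, 9, 7, 8, 3]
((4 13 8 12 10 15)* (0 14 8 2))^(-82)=((0 14 8 12 10 15 4 13 2))^(-82)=(0 2 13 4 15 10 12 8 14)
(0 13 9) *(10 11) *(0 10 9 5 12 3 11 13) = (3 11 9 10 13 5 12) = [0, 1, 2, 11, 4, 12, 6, 7, 8, 10, 13, 9, 3, 5]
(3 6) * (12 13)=(3 6)(12 13)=[0, 1, 2, 6, 4, 5, 3, 7, 8, 9, 10, 11, 13, 12]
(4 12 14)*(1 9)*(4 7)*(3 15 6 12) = (1 9)(3 15 6 12 14 7 4) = [0, 9, 2, 15, 3, 5, 12, 4, 8, 1, 10, 11, 14, 13, 7, 6]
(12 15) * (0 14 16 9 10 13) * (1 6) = (0 14 16 9 10 13)(1 6)(12 15) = [14, 6, 2, 3, 4, 5, 1, 7, 8, 10, 13, 11, 15, 0, 16, 12, 9]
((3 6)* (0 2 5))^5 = ((0 2 5)(3 6))^5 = (0 5 2)(3 6)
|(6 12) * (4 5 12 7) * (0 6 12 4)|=6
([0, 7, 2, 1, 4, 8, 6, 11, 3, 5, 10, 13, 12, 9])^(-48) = (13)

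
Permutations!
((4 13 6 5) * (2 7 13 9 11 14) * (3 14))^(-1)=(2 14 3 11 9 4 5 6 13 7)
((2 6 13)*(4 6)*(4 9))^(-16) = (2 13 6 4 9)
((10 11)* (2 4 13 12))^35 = (2 12 13 4)(10 11)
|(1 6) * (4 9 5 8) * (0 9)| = |(0 9 5 8 4)(1 6)| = 10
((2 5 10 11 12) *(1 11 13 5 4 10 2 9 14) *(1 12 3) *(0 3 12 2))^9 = (0 10 14 11)(1 5 4 9)(2 12 3 13)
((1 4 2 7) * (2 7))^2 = (1 7 4)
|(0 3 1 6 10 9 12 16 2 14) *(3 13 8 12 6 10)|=|(0 13 8 12 16 2 14)(1 10 9 6 3)|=35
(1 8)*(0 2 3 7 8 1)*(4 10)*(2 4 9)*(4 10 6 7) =[10, 1, 3, 4, 6, 5, 7, 8, 0, 2, 9] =(0 10 9 2 3 4 6 7 8)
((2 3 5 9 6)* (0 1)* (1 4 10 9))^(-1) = (0 1 5 3 2 6 9 10 4)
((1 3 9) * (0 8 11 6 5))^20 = (11)(1 9 3)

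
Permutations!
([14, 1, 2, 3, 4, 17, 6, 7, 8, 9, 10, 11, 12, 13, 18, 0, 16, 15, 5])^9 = (0 5)(14 17)(15 18)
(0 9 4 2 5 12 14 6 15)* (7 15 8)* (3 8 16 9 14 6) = (0 14 3 8 7 15)(2 5 12 6 16 9 4) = [14, 1, 5, 8, 2, 12, 16, 15, 7, 4, 10, 11, 6, 13, 3, 0, 9]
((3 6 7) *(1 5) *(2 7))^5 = (1 5)(2 7 3 6) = ((1 5)(2 7 3 6))^5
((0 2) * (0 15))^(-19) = ((0 2 15))^(-19) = (0 15 2)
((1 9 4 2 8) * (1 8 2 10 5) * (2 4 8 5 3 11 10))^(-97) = (1 5 8 9)(2 4)(3 10 11)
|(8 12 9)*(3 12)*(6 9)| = 5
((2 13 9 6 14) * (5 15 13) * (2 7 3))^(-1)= (2 3 7 14 6 9 13 15 5)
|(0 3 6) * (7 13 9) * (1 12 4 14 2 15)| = |(0 3 6)(1 12 4 14 2 15)(7 13 9)| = 6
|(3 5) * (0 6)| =2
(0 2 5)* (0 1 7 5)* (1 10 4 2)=(0 1 7 5 10 4 2)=[1, 7, 0, 3, 2, 10, 6, 5, 8, 9, 4]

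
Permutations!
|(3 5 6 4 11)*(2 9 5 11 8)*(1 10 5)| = 8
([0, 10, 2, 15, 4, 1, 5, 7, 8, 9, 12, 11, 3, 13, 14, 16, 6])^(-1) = (1 5 6 16 15 3 12 10)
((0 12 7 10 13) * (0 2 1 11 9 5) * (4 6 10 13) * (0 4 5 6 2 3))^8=((0 12 7 13 3)(1 11 9 6 10 5 4 2))^8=(0 13 12 3 7)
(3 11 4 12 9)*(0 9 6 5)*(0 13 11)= (0 9 3)(4 12 6 5 13 11)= [9, 1, 2, 0, 12, 13, 5, 7, 8, 3, 10, 4, 6, 11]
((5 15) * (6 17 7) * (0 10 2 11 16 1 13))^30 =(17)(0 2 16 13 10 11 1)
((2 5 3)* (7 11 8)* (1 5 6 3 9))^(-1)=(1 9 5)(2 3 6)(7 8 11)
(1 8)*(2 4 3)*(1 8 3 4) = (8)(1 3 2) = [0, 3, 1, 2, 4, 5, 6, 7, 8]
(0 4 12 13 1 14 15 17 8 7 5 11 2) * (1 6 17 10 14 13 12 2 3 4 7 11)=(0 7 5 1 13 6 17 8 11 3 4 2)(10 14 15)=[7, 13, 0, 4, 2, 1, 17, 5, 11, 9, 14, 3, 12, 6, 15, 10, 16, 8]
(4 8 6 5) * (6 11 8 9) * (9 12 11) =(4 12 11 8 9 6 5) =[0, 1, 2, 3, 12, 4, 5, 7, 9, 6, 10, 8, 11]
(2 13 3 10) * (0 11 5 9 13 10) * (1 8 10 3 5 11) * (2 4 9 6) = (0 1 8 10 4 9 13 5 6 2 3) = [1, 8, 3, 0, 9, 6, 2, 7, 10, 13, 4, 11, 12, 5]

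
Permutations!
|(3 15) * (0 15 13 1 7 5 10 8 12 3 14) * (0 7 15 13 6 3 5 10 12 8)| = 14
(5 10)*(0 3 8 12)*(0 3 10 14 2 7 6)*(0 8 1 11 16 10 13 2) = [13, 11, 7, 1, 4, 14, 8, 6, 12, 9, 5, 16, 3, 2, 0, 15, 10] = (0 13 2 7 6 8 12 3 1 11 16 10 5 14)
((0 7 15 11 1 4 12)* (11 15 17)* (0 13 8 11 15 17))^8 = (17)(1 12 8)(4 13 11)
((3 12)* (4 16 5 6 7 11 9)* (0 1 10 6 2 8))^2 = (0 10 7 9 16 2)(1 6 11 4 5 8) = ((0 1 10 6 7 11 9 4 16 5 2 8)(3 12))^2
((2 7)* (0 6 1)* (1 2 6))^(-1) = (0 1)(2 6 7)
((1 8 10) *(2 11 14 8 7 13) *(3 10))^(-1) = (1 10 3 8 14 11 2 13 7)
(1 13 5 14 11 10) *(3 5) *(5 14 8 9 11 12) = (1 13 3 14 12 5 8 9 11 10) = [0, 13, 2, 14, 4, 8, 6, 7, 9, 11, 1, 10, 5, 3, 12]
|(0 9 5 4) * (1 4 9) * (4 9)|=5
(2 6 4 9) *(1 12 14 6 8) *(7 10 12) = (1 7 10 12 14 6 4 9 2 8) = [0, 7, 8, 3, 9, 5, 4, 10, 1, 2, 12, 11, 14, 13, 6]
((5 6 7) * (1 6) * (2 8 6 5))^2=(2 6)(7 8)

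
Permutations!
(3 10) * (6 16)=(3 10)(6 16)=[0, 1, 2, 10, 4, 5, 16, 7, 8, 9, 3, 11, 12, 13, 14, 15, 6]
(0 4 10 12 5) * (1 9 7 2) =(0 4 10 12 5)(1 9 7 2) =[4, 9, 1, 3, 10, 0, 6, 2, 8, 7, 12, 11, 5]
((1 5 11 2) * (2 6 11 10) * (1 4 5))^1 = (2 4 5 10)(6 11)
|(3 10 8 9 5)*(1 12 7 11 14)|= |(1 12 7 11 14)(3 10 8 9 5)|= 5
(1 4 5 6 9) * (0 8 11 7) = (0 8 11 7)(1 4 5 6 9) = [8, 4, 2, 3, 5, 6, 9, 0, 11, 1, 10, 7]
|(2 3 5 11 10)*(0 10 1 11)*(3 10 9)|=4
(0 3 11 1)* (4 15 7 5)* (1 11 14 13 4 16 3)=[1, 0, 2, 14, 15, 16, 6, 5, 8, 9, 10, 11, 12, 4, 13, 7, 3]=(0 1)(3 14 13 4 15 7 5 16)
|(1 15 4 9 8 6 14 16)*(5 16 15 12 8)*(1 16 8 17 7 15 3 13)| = 13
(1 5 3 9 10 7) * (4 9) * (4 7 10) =(10)(1 5 3 7)(4 9) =[0, 5, 2, 7, 9, 3, 6, 1, 8, 4, 10]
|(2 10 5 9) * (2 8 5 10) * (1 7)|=6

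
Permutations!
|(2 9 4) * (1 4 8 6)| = 6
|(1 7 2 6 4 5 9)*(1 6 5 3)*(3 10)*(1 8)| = 10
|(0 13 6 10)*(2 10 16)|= 6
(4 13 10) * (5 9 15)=[0, 1, 2, 3, 13, 9, 6, 7, 8, 15, 4, 11, 12, 10, 14, 5]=(4 13 10)(5 9 15)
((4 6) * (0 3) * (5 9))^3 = (0 3)(4 6)(5 9)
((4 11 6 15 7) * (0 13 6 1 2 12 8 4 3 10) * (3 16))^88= ((0 13 6 15 7 16 3 10)(1 2 12 8 4 11))^88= (16)(1 4 12)(2 11 8)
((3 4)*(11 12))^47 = ((3 4)(11 12))^47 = (3 4)(11 12)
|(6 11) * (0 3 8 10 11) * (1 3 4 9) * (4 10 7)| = |(0 10 11 6)(1 3 8 7 4 9)| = 12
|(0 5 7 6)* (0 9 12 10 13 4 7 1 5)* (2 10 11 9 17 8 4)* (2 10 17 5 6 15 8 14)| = 12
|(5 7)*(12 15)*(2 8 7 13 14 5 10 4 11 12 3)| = 9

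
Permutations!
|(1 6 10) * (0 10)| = 4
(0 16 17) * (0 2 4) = (0 16 17 2 4) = [16, 1, 4, 3, 0, 5, 6, 7, 8, 9, 10, 11, 12, 13, 14, 15, 17, 2]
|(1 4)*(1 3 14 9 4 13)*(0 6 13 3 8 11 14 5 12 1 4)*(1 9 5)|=|(0 6 13 4 8 11 14 5 12 9)(1 3)|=10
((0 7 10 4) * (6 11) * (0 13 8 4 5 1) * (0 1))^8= (4 8 13)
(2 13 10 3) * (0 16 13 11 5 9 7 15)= (0 16 13 10 3 2 11 5 9 7 15)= [16, 1, 11, 2, 4, 9, 6, 15, 8, 7, 3, 5, 12, 10, 14, 0, 13]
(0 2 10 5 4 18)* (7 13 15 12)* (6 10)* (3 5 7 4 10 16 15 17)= (0 2 6 16 15 12 4 18)(3 5 10 7 13 17)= [2, 1, 6, 5, 18, 10, 16, 13, 8, 9, 7, 11, 4, 17, 14, 12, 15, 3, 0]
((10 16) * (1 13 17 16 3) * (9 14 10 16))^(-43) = (1 3 10 14 9 17 13)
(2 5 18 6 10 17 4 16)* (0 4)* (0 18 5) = (0 4 16 2)(6 10 17 18) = [4, 1, 0, 3, 16, 5, 10, 7, 8, 9, 17, 11, 12, 13, 14, 15, 2, 18, 6]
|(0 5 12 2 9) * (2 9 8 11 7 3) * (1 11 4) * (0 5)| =|(1 11 7 3 2 8 4)(5 12 9)| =21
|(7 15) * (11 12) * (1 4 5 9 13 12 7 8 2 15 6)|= 9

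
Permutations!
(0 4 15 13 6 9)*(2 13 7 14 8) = [4, 1, 13, 3, 15, 5, 9, 14, 2, 0, 10, 11, 12, 6, 8, 7] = (0 4 15 7 14 8 2 13 6 9)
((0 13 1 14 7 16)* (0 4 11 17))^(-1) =((0 13 1 14 7 16 4 11 17))^(-1) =(0 17 11 4 16 7 14 1 13)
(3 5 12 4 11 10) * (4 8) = (3 5 12 8 4 11 10) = [0, 1, 2, 5, 11, 12, 6, 7, 4, 9, 3, 10, 8]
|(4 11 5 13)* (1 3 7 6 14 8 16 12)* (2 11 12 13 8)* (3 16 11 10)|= |(1 16 13 4 12)(2 10 3 7 6 14)(5 8 11)|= 30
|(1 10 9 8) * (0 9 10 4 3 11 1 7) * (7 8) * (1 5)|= |(0 9 7)(1 4 3 11 5)|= 15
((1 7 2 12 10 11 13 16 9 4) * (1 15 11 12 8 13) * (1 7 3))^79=(1 3)(2 11 4 16 8 7 15 9 13)(10 12)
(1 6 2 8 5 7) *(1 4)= [0, 6, 8, 3, 1, 7, 2, 4, 5]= (1 6 2 8 5 7 4)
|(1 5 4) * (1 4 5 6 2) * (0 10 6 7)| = |(0 10 6 2 1 7)| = 6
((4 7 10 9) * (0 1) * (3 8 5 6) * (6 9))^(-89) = ((0 1)(3 8 5 9 4 7 10 6))^(-89) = (0 1)(3 6 10 7 4 9 5 8)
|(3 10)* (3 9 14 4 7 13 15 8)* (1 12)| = |(1 12)(3 10 9 14 4 7 13 15 8)| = 18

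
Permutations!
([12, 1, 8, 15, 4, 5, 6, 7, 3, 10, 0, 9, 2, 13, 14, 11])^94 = (0 3 10 8 9 2 11 12 15)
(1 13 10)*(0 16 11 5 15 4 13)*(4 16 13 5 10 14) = (0 13 14 4 5 15 16 11 10 1) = [13, 0, 2, 3, 5, 15, 6, 7, 8, 9, 1, 10, 12, 14, 4, 16, 11]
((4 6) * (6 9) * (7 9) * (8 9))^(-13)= ((4 7 8 9 6))^(-13)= (4 8 6 7 9)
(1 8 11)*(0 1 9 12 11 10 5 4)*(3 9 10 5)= (0 1 8 5 4)(3 9 12 11 10)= [1, 8, 2, 9, 0, 4, 6, 7, 5, 12, 3, 10, 11]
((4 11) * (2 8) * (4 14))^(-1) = (2 8)(4 14 11)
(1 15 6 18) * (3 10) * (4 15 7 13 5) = (1 7 13 5 4 15 6 18)(3 10) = [0, 7, 2, 10, 15, 4, 18, 13, 8, 9, 3, 11, 12, 5, 14, 6, 16, 17, 1]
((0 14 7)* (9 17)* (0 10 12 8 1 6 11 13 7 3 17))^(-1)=(0 9 17 3 14)(1 8 12 10 7 13 11 6)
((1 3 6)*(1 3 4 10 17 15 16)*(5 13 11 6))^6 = ((1 4 10 17 15 16)(3 5 13 11 6))^6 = (17)(3 5 13 11 6)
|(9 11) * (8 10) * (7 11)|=|(7 11 9)(8 10)|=6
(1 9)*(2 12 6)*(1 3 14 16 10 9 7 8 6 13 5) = [0, 7, 12, 14, 4, 1, 2, 8, 6, 3, 9, 11, 13, 5, 16, 15, 10] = (1 7 8 6 2 12 13 5)(3 14 16 10 9)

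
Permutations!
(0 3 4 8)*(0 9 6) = [3, 1, 2, 4, 8, 5, 0, 7, 9, 6] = (0 3 4 8 9 6)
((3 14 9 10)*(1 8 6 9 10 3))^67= (1 3 8 14 6 10 9)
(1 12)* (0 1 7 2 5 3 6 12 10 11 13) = (0 1 10 11 13)(2 5 3 6 12 7) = [1, 10, 5, 6, 4, 3, 12, 2, 8, 9, 11, 13, 7, 0]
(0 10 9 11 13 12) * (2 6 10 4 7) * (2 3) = [4, 1, 6, 2, 7, 5, 10, 3, 8, 11, 9, 13, 0, 12] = (0 4 7 3 2 6 10 9 11 13 12)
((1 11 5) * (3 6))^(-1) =((1 11 5)(3 6))^(-1) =(1 5 11)(3 6)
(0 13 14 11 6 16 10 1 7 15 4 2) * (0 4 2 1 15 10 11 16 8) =(0 13 14 16 11 6 8)(1 7 10 15 2 4) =[13, 7, 4, 3, 1, 5, 8, 10, 0, 9, 15, 6, 12, 14, 16, 2, 11]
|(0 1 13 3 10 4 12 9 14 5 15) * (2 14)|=12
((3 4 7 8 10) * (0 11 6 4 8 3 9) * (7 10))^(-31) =((0 11 6 4 10 9)(3 8 7))^(-31) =(0 9 10 4 6 11)(3 7 8)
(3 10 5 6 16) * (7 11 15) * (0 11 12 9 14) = (0 11 15 7 12 9 14)(3 10 5 6 16) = [11, 1, 2, 10, 4, 6, 16, 12, 8, 14, 5, 15, 9, 13, 0, 7, 3]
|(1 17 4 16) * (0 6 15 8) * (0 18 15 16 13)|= |(0 6 16 1 17 4 13)(8 18 15)|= 21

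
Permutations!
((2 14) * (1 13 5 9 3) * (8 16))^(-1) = ((1 13 5 9 3)(2 14)(8 16))^(-1) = (1 3 9 5 13)(2 14)(8 16)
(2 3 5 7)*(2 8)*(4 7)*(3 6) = [0, 1, 6, 5, 7, 4, 3, 8, 2] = (2 6 3 5 4 7 8)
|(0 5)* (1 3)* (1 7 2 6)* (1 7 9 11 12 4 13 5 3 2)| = 8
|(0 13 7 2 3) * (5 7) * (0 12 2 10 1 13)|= 15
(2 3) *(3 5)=(2 5 3)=[0, 1, 5, 2, 4, 3]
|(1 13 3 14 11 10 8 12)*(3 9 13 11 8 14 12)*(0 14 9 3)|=|(0 14 8)(1 11 10 9 13 3 12)|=21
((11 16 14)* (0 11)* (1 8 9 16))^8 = (0 11 1 8 9 16 14)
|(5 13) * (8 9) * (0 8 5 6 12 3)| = 8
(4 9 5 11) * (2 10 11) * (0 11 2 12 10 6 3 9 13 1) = (0 11 4 13 1)(2 6 3 9 5 12 10) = [11, 0, 6, 9, 13, 12, 3, 7, 8, 5, 2, 4, 10, 1]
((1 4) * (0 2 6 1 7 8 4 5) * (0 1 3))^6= (8)(0 6)(2 3)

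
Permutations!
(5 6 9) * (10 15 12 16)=(5 6 9)(10 15 12 16)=[0, 1, 2, 3, 4, 6, 9, 7, 8, 5, 15, 11, 16, 13, 14, 12, 10]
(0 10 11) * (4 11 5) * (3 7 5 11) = (0 10 11)(3 7 5 4) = [10, 1, 2, 7, 3, 4, 6, 5, 8, 9, 11, 0]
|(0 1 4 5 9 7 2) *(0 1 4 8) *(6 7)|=|(0 4 5 9 6 7 2 1 8)|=9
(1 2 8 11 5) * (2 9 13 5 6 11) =(1 9 13 5)(2 8)(6 11) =[0, 9, 8, 3, 4, 1, 11, 7, 2, 13, 10, 6, 12, 5]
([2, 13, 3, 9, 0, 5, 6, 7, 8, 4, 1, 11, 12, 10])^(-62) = [9, 13, 4, 0, 3, 5, 6, 7, 8, 2, 1, 11, 12, 10]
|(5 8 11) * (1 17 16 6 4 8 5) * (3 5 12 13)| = |(1 17 16 6 4 8 11)(3 5 12 13)| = 28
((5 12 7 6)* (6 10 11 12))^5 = ((5 6)(7 10 11 12))^5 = (5 6)(7 10 11 12)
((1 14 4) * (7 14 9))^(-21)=((1 9 7 14 4))^(-21)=(1 4 14 7 9)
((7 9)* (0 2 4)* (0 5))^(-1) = (0 5 4 2)(7 9) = ((0 2 4 5)(7 9))^(-1)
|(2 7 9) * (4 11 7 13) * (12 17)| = 6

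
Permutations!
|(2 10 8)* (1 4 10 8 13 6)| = |(1 4 10 13 6)(2 8)| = 10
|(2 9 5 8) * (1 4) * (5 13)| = |(1 4)(2 9 13 5 8)| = 10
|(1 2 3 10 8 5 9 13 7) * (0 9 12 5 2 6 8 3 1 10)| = |(0 9 13 7 10 3)(1 6 8 2)(5 12)| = 12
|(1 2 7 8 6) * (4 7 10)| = 7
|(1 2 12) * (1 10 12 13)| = 6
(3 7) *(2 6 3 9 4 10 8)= (2 6 3 7 9 4 10 8)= [0, 1, 6, 7, 10, 5, 3, 9, 2, 4, 8]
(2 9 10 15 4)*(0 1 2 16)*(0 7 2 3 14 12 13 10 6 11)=(0 1 3 14 12 13 10 15 4 16 7 2 9 6 11)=[1, 3, 9, 14, 16, 5, 11, 2, 8, 6, 15, 0, 13, 10, 12, 4, 7]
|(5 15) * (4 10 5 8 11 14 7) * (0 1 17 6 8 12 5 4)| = |(0 1 17 6 8 11 14 7)(4 10)(5 15 12)| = 24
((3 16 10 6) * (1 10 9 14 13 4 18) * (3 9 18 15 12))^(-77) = ((1 10 6 9 14 13 4 15 12 3 16 18))^(-77) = (1 15 6 3 14 18 4 10 12 9 16 13)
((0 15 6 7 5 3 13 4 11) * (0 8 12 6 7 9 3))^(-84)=(15)(3 8)(4 6)(9 11)(12 13)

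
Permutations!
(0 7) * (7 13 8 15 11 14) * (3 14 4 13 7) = [7, 1, 2, 14, 13, 5, 6, 0, 15, 9, 10, 4, 12, 8, 3, 11] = (0 7)(3 14)(4 13 8 15 11)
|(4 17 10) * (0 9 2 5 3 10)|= 8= |(0 9 2 5 3 10 4 17)|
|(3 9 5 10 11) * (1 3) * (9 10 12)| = 12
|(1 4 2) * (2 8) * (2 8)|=|(8)(1 4 2)|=3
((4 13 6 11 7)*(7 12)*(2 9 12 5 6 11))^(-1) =(2 6 5 11 13 4 7 12 9)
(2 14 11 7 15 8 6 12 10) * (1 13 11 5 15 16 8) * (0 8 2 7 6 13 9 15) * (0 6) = (0 8 13 11)(1 9 15)(2 14 5 6 12 10 7 16) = [8, 9, 14, 3, 4, 6, 12, 16, 13, 15, 7, 0, 10, 11, 5, 1, 2]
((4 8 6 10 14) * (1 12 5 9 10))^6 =((1 12 5 9 10 14 4 8 6))^6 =(1 4 9)(5 6 14)(8 10 12)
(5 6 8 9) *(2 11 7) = (2 11 7)(5 6 8 9) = [0, 1, 11, 3, 4, 6, 8, 2, 9, 5, 10, 7]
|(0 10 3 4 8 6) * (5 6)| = 7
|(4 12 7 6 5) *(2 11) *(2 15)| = 15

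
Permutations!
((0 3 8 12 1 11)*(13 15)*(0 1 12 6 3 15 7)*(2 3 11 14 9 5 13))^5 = (0 6 5 2 1 7 8 9 15 11 13 3 14)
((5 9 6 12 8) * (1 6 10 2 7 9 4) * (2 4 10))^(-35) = (12)(2 7 9)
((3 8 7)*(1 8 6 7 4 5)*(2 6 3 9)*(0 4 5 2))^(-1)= (0 9 7 6 2 4)(1 5 8)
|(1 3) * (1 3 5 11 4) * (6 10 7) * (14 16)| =|(1 5 11 4)(6 10 7)(14 16)| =12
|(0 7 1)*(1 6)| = 4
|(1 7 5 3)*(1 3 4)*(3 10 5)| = 6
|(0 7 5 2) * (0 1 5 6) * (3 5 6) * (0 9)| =|(0 7 3 5 2 1 6 9)| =8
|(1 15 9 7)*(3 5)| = |(1 15 9 7)(3 5)| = 4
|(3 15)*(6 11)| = |(3 15)(6 11)| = 2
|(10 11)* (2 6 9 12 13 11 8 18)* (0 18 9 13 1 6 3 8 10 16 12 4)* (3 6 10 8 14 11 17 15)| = 17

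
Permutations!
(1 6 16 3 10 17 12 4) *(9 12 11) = [0, 6, 2, 10, 1, 5, 16, 7, 8, 12, 17, 9, 4, 13, 14, 15, 3, 11] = (1 6 16 3 10 17 11 9 12 4)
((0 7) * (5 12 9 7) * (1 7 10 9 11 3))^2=(0 12 3 7 5 11 1)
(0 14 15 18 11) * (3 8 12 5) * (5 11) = [14, 1, 2, 8, 4, 3, 6, 7, 12, 9, 10, 0, 11, 13, 15, 18, 16, 17, 5] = (0 14 15 18 5 3 8 12 11)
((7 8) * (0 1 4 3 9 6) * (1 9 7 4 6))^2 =(0 1)(3 8)(4 7)(6 9)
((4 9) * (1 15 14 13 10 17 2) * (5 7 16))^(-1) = ((1 15 14 13 10 17 2)(4 9)(5 7 16))^(-1) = (1 2 17 10 13 14 15)(4 9)(5 16 7)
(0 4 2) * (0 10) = (0 4 2 10) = [4, 1, 10, 3, 2, 5, 6, 7, 8, 9, 0]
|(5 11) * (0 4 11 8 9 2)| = 7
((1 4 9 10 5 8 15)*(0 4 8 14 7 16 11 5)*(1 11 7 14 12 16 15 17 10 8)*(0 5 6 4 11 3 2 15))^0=(17)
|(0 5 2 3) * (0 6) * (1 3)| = 6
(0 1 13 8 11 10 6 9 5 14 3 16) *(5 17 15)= (0 1 13 8 11 10 6 9 17 15 5 14 3 16)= [1, 13, 2, 16, 4, 14, 9, 7, 11, 17, 6, 10, 12, 8, 3, 5, 0, 15]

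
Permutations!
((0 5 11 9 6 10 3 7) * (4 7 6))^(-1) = ((0 5 11 9 4 7)(3 6 10))^(-1) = (0 7 4 9 11 5)(3 10 6)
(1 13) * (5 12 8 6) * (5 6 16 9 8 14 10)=[0, 13, 2, 3, 4, 12, 6, 7, 16, 8, 5, 11, 14, 1, 10, 15, 9]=(1 13)(5 12 14 10)(8 16 9)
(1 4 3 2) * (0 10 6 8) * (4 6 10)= (10)(0 4 3 2 1 6 8)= [4, 6, 1, 2, 3, 5, 8, 7, 0, 9, 10]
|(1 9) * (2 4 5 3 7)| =10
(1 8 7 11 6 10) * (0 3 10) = [3, 8, 2, 10, 4, 5, 0, 11, 7, 9, 1, 6] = (0 3 10 1 8 7 11 6)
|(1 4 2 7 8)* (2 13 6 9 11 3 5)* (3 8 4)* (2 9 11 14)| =12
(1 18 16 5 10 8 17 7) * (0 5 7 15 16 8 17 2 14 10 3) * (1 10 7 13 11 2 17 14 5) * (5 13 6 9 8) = (0 1 18 5 3)(2 13 11)(6 9 8 17 15 16)(7 10 14) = [1, 18, 13, 0, 4, 3, 9, 10, 17, 8, 14, 2, 12, 11, 7, 16, 6, 15, 5]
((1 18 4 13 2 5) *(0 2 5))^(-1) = (0 2)(1 5 13 4 18)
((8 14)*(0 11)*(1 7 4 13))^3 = (0 11)(1 13 4 7)(8 14)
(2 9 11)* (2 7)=[0, 1, 9, 3, 4, 5, 6, 2, 8, 11, 10, 7]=(2 9 11 7)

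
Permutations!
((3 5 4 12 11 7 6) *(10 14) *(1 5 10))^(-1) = ((1 5 4 12 11 7 6 3 10 14))^(-1) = (1 14 10 3 6 7 11 12 4 5)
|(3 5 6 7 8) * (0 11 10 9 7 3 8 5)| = |(0 11 10 9 7 5 6 3)| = 8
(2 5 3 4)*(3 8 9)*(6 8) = (2 5 6 8 9 3 4) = [0, 1, 5, 4, 2, 6, 8, 7, 9, 3]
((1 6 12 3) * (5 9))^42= ((1 6 12 3)(5 9))^42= (1 12)(3 6)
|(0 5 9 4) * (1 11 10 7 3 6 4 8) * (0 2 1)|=8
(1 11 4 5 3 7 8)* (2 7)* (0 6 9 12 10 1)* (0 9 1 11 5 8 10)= (0 6 1 5 3 2 7 10 11 4 8 9 12)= [6, 5, 7, 2, 8, 3, 1, 10, 9, 12, 11, 4, 0]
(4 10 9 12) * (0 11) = (0 11)(4 10 9 12) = [11, 1, 2, 3, 10, 5, 6, 7, 8, 12, 9, 0, 4]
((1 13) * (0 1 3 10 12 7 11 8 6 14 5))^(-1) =(0 5 14 6 8 11 7 12 10 3 13 1)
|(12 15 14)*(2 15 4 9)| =6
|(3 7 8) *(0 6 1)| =3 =|(0 6 1)(3 7 8)|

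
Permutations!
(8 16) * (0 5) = (0 5)(8 16) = [5, 1, 2, 3, 4, 0, 6, 7, 16, 9, 10, 11, 12, 13, 14, 15, 8]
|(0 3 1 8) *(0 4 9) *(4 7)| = 7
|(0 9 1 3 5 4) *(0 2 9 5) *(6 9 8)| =|(0 5 4 2 8 6 9 1 3)| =9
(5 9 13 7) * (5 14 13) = (5 9)(7 14 13) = [0, 1, 2, 3, 4, 9, 6, 14, 8, 5, 10, 11, 12, 7, 13]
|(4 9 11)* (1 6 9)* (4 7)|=6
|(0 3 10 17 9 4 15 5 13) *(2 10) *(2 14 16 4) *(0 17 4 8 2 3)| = |(2 10 4 15 5 13 17 9 3 14 16 8)| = 12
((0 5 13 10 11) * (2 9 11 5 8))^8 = (0 9 8 11 2)(5 10 13)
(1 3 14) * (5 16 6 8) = (1 3 14)(5 16 6 8) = [0, 3, 2, 14, 4, 16, 8, 7, 5, 9, 10, 11, 12, 13, 1, 15, 6]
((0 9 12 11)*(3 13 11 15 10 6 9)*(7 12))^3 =(0 11 13 3)(6 12)(7 10)(9 15)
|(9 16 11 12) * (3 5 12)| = |(3 5 12 9 16 11)| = 6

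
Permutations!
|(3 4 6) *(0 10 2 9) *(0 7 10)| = 12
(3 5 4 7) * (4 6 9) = (3 5 6 9 4 7) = [0, 1, 2, 5, 7, 6, 9, 3, 8, 4]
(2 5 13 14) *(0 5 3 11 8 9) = [5, 1, 3, 11, 4, 13, 6, 7, 9, 0, 10, 8, 12, 14, 2] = (0 5 13 14 2 3 11 8 9)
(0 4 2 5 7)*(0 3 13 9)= (0 4 2 5 7 3 13 9)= [4, 1, 5, 13, 2, 7, 6, 3, 8, 0, 10, 11, 12, 9]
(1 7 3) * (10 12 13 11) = [0, 7, 2, 1, 4, 5, 6, 3, 8, 9, 12, 10, 13, 11] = (1 7 3)(10 12 13 11)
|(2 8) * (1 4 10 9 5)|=10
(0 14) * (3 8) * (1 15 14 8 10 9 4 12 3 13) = [8, 15, 2, 10, 12, 5, 6, 7, 13, 4, 9, 11, 3, 1, 0, 14] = (0 8 13 1 15 14)(3 10 9 4 12)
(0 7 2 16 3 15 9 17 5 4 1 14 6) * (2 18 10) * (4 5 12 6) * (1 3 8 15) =(0 7 18 10 2 16 8 15 9 17 12 6)(1 14 4 3) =[7, 14, 16, 1, 3, 5, 0, 18, 15, 17, 2, 11, 6, 13, 4, 9, 8, 12, 10]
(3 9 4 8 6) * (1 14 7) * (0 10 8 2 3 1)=(0 10 8 6 1 14 7)(2 3 9 4)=[10, 14, 3, 9, 2, 5, 1, 0, 6, 4, 8, 11, 12, 13, 7]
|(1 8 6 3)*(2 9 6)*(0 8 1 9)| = |(0 8 2)(3 9 6)| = 3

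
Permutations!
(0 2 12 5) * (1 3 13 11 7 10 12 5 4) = (0 2 5)(1 3 13 11 7 10 12 4) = [2, 3, 5, 13, 1, 0, 6, 10, 8, 9, 12, 7, 4, 11]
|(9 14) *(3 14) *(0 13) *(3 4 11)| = 10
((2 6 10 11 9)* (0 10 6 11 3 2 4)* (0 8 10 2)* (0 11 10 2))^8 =(2 10 3 11 9 4 8)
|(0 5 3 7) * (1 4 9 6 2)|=20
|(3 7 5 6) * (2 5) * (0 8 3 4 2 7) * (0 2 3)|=10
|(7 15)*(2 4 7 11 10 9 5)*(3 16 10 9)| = |(2 4 7 15 11 9 5)(3 16 10)| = 21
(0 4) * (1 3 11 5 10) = [4, 3, 2, 11, 0, 10, 6, 7, 8, 9, 1, 5] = (0 4)(1 3 11 5 10)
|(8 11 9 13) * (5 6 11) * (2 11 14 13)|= 15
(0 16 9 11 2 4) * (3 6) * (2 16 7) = (0 7 2 4)(3 6)(9 11 16) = [7, 1, 4, 6, 0, 5, 3, 2, 8, 11, 10, 16, 12, 13, 14, 15, 9]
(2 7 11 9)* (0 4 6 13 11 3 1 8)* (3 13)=[4, 8, 7, 1, 6, 5, 3, 13, 0, 2, 10, 9, 12, 11]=(0 4 6 3 1 8)(2 7 13 11 9)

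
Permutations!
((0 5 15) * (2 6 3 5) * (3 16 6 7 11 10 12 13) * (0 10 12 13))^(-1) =((0 2 7 11 12)(3 5 15 10 13)(6 16))^(-1) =(0 12 11 7 2)(3 13 10 15 5)(6 16)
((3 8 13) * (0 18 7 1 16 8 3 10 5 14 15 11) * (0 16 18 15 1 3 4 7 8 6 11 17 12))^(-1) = (0 12 17 15)(1 14 5 10 13 8 18)(3 7 4)(6 16 11)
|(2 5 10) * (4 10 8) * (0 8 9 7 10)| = |(0 8 4)(2 5 9 7 10)| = 15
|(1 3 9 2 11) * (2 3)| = |(1 2 11)(3 9)| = 6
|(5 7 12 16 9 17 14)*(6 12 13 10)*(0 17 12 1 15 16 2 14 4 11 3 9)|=|(0 17 4 11 3 9 12 2 14 5 7 13 10 6 1 15 16)|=17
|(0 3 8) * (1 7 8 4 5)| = |(0 3 4 5 1 7 8)| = 7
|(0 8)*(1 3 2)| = |(0 8)(1 3 2)| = 6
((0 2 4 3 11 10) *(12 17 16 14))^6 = (12 16)(14 17)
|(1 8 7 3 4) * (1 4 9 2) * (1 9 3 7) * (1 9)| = |(1 8 9 2)| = 4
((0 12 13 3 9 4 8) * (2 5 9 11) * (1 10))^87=(0 9 11 12 4 2 13 8 5 3)(1 10)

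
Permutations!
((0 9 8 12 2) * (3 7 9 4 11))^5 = (0 9 4 8 11 12 3 2 7)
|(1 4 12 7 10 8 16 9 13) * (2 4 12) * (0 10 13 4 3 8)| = |(0 10)(1 12 7 13)(2 3 8 16 9 4)| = 12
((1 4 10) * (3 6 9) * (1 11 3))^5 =(1 6 11 4 9 3 10)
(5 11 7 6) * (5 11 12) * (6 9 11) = (5 12)(7 9 11) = [0, 1, 2, 3, 4, 12, 6, 9, 8, 11, 10, 7, 5]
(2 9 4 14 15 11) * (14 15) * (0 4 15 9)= (0 4 9 15 11 2)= [4, 1, 0, 3, 9, 5, 6, 7, 8, 15, 10, 2, 12, 13, 14, 11]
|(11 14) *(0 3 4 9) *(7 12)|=4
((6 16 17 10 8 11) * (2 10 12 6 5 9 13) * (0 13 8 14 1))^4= ((0 13 2 10 14 1)(5 9 8 11)(6 16 17 12))^4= (17)(0 14 2)(1 10 13)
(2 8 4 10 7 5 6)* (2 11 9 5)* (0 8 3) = [8, 1, 3, 0, 10, 6, 11, 2, 4, 5, 7, 9] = (0 8 4 10 7 2 3)(5 6 11 9)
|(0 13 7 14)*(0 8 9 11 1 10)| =|(0 13 7 14 8 9 11 1 10)| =9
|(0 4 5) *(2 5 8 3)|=|(0 4 8 3 2 5)|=6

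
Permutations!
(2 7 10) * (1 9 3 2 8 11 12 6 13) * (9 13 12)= (1 13)(2 7 10 8 11 9 3)(6 12)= [0, 13, 7, 2, 4, 5, 12, 10, 11, 3, 8, 9, 6, 1]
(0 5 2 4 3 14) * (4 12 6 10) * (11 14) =(0 5 2 12 6 10 4 3 11 14) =[5, 1, 12, 11, 3, 2, 10, 7, 8, 9, 4, 14, 6, 13, 0]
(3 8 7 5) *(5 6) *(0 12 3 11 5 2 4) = (0 12 3 8 7 6 2 4)(5 11) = [12, 1, 4, 8, 0, 11, 2, 6, 7, 9, 10, 5, 3]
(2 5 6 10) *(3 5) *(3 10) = (2 10)(3 5 6) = [0, 1, 10, 5, 4, 6, 3, 7, 8, 9, 2]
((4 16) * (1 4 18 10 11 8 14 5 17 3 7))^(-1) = ((1 4 16 18 10 11 8 14 5 17 3 7))^(-1) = (1 7 3 17 5 14 8 11 10 18 16 4)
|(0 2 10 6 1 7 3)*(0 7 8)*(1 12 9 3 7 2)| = 6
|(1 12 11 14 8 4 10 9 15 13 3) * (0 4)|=12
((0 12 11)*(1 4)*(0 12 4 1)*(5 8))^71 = (0 4)(5 8)(11 12)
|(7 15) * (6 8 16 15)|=5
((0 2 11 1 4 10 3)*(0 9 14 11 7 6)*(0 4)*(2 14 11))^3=(0 7 10 11 14 6 3 1 2 4 9)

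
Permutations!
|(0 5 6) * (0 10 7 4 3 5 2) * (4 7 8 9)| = 14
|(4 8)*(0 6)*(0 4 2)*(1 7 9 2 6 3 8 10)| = 10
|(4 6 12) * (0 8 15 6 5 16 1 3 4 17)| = 30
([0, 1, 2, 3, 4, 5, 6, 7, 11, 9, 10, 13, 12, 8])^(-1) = [0, 1, 2, 3, 4, 5, 6, 7, 13, 9, 10, 8, 12, 11]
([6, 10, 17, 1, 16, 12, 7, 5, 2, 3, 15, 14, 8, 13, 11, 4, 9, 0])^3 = [5, 4, 6, 15, 3, 2, 12, 8, 0, 10, 16, 14, 17, 13, 11, 9, 1, 7]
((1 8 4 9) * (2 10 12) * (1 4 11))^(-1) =(1 11 8)(2 12 10)(4 9)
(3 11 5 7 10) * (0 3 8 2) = (0 3 11 5 7 10 8 2) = [3, 1, 0, 11, 4, 7, 6, 10, 2, 9, 8, 5]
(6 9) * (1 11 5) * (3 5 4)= [0, 11, 2, 5, 3, 1, 9, 7, 8, 6, 10, 4]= (1 11 4 3 5)(6 9)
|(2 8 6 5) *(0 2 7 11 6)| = |(0 2 8)(5 7 11 6)| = 12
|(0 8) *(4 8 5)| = 4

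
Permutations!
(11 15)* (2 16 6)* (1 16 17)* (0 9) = (0 9)(1 16 6 2 17)(11 15) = [9, 16, 17, 3, 4, 5, 2, 7, 8, 0, 10, 15, 12, 13, 14, 11, 6, 1]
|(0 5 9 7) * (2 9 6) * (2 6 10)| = |(0 5 10 2 9 7)| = 6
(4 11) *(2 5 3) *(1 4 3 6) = (1 4 11 3 2 5 6) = [0, 4, 5, 2, 11, 6, 1, 7, 8, 9, 10, 3]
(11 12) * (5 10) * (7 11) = (5 10)(7 11 12) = [0, 1, 2, 3, 4, 10, 6, 11, 8, 9, 5, 12, 7]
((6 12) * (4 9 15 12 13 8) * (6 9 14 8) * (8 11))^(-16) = (9 12 15)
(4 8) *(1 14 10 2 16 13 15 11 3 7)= (1 14 10 2 16 13 15 11 3 7)(4 8)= [0, 14, 16, 7, 8, 5, 6, 1, 4, 9, 2, 3, 12, 15, 10, 11, 13]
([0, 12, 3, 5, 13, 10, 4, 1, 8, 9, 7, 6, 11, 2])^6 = (1 2 12 3 11 5 6 10 4 7 13)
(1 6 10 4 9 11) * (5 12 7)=(1 6 10 4 9 11)(5 12 7)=[0, 6, 2, 3, 9, 12, 10, 5, 8, 11, 4, 1, 7]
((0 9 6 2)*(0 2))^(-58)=((0 9 6))^(-58)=(0 6 9)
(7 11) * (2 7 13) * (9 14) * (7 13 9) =(2 13)(7 11 9 14) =[0, 1, 13, 3, 4, 5, 6, 11, 8, 14, 10, 9, 12, 2, 7]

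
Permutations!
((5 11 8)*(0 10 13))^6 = (13)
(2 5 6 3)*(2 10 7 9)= (2 5 6 3 10 7 9)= [0, 1, 5, 10, 4, 6, 3, 9, 8, 2, 7]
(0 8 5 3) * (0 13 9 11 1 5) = (0 8)(1 5 3 13 9 11) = [8, 5, 2, 13, 4, 3, 6, 7, 0, 11, 10, 1, 12, 9]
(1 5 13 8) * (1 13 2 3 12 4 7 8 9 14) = (1 5 2 3 12 4 7 8 13 9 14) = [0, 5, 3, 12, 7, 2, 6, 8, 13, 14, 10, 11, 4, 9, 1]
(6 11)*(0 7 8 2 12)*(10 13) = (0 7 8 2 12)(6 11)(10 13) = [7, 1, 12, 3, 4, 5, 11, 8, 2, 9, 13, 6, 0, 10]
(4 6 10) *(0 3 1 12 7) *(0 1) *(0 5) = (0 3 5)(1 12 7)(4 6 10) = [3, 12, 2, 5, 6, 0, 10, 1, 8, 9, 4, 11, 7]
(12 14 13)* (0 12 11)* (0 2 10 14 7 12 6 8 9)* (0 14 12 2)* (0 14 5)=(0 6 8 9 5)(2 10 12 7)(11 14 13)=[6, 1, 10, 3, 4, 0, 8, 2, 9, 5, 12, 14, 7, 11, 13]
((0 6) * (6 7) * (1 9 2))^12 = ((0 7 6)(1 9 2))^12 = (9)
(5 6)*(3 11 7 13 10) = (3 11 7 13 10)(5 6) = [0, 1, 2, 11, 4, 6, 5, 13, 8, 9, 3, 7, 12, 10]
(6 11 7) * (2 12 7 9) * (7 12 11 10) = (12)(2 11 9)(6 10 7) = [0, 1, 11, 3, 4, 5, 10, 6, 8, 2, 7, 9, 12]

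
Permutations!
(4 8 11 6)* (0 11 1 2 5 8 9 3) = (0 11 6 4 9 3)(1 2 5 8) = [11, 2, 5, 0, 9, 8, 4, 7, 1, 3, 10, 6]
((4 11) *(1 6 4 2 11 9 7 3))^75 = ((1 6 4 9 7 3)(2 11))^75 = (1 9)(2 11)(3 4)(6 7)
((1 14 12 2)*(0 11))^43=((0 11)(1 14 12 2))^43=(0 11)(1 2 12 14)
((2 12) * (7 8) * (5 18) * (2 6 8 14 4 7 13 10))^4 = ((2 12 6 8 13 10)(4 7 14)(5 18))^4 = (18)(2 13 6)(4 7 14)(8 12 10)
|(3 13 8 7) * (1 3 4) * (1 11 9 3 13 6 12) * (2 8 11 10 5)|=42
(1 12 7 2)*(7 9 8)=(1 12 9 8 7 2)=[0, 12, 1, 3, 4, 5, 6, 2, 7, 8, 10, 11, 9]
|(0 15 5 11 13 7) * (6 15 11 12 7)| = 8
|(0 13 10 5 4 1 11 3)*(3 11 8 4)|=15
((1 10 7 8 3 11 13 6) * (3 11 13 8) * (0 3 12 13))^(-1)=(0 3)(1 6 13 12 7 10)(8 11)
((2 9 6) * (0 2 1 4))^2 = (0 9 1)(2 6 4)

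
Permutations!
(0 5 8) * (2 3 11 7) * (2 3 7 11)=(11)(0 5 8)(2 7 3)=[5, 1, 7, 2, 4, 8, 6, 3, 0, 9, 10, 11]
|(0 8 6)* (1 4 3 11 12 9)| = 6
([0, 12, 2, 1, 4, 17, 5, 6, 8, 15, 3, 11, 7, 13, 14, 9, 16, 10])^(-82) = [0, 10, 2, 17, 4, 7, 12, 1, 8, 9, 5, 11, 3, 13, 14, 15, 16, 6]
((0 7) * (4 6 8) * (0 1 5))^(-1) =((0 7 1 5)(4 6 8))^(-1) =(0 5 1 7)(4 8 6)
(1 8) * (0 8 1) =(0 8) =[8, 1, 2, 3, 4, 5, 6, 7, 0]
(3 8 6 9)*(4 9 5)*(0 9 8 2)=[9, 1, 0, 2, 8, 4, 5, 7, 6, 3]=(0 9 3 2)(4 8 6 5)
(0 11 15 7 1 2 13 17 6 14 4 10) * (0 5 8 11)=(1 2 13 17 6 14 4 10 5 8 11 15 7)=[0, 2, 13, 3, 10, 8, 14, 1, 11, 9, 5, 15, 12, 17, 4, 7, 16, 6]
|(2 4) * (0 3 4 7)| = |(0 3 4 2 7)| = 5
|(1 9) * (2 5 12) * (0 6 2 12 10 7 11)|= |(12)(0 6 2 5 10 7 11)(1 9)|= 14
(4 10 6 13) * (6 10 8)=(4 8 6 13)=[0, 1, 2, 3, 8, 5, 13, 7, 6, 9, 10, 11, 12, 4]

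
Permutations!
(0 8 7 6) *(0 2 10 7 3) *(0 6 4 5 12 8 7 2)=(0 7 4 5 12 8 3 6)(2 10)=[7, 1, 10, 6, 5, 12, 0, 4, 3, 9, 2, 11, 8]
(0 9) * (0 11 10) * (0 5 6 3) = (0 9 11 10 5 6 3) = [9, 1, 2, 0, 4, 6, 3, 7, 8, 11, 5, 10]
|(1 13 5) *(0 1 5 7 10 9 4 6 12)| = |(0 1 13 7 10 9 4 6 12)| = 9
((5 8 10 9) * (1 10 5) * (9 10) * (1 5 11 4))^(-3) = (1 8)(4 5)(9 11)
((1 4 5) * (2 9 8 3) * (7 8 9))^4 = ((9)(1 4 5)(2 7 8 3))^4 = (9)(1 4 5)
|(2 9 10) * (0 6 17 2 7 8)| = |(0 6 17 2 9 10 7 8)| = 8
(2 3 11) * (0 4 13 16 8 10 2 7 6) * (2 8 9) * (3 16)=(0 4 13 3 11 7 6)(2 16 9)(8 10)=[4, 1, 16, 11, 13, 5, 0, 6, 10, 2, 8, 7, 12, 3, 14, 15, 9]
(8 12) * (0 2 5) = (0 2 5)(8 12) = [2, 1, 5, 3, 4, 0, 6, 7, 12, 9, 10, 11, 8]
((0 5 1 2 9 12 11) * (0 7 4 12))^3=(0 2 5 9 1)(4 7 11 12)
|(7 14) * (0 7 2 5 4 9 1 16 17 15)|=11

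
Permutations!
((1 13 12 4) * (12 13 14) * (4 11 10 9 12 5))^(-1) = ((1 14 5 4)(9 12 11 10))^(-1) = (1 4 5 14)(9 10 11 12)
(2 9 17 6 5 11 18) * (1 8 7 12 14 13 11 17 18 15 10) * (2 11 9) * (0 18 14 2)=(0 18 11 15 10 1 8 7 12 2)(5 17 6)(9 14 13)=[18, 8, 0, 3, 4, 17, 5, 12, 7, 14, 1, 15, 2, 9, 13, 10, 16, 6, 11]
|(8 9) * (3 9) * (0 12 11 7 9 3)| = 6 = |(0 12 11 7 9 8)|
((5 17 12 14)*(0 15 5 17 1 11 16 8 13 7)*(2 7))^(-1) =(0 7 2 13 8 16 11 1 5 15)(12 17 14) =((0 15 5 1 11 16 8 13 2 7)(12 14 17))^(-1)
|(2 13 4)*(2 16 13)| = |(4 16 13)| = 3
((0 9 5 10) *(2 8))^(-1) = ((0 9 5 10)(2 8))^(-1) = (0 10 5 9)(2 8)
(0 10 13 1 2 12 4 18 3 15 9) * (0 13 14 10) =(1 2 12 4 18 3 15 9 13)(10 14) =[0, 2, 12, 15, 18, 5, 6, 7, 8, 13, 14, 11, 4, 1, 10, 9, 16, 17, 3]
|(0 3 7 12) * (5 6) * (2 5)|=|(0 3 7 12)(2 5 6)|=12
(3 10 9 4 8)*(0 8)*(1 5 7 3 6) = (0 8 6 1 5 7 3 10 9 4) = [8, 5, 2, 10, 0, 7, 1, 3, 6, 4, 9]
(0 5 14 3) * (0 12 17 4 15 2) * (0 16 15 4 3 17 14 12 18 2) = (0 5 12 14 17 3 18 2 16 15) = [5, 1, 16, 18, 4, 12, 6, 7, 8, 9, 10, 11, 14, 13, 17, 0, 15, 3, 2]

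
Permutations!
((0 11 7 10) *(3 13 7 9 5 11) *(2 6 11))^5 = (13)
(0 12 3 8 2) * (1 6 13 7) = (0 12 3 8 2)(1 6 13 7) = [12, 6, 0, 8, 4, 5, 13, 1, 2, 9, 10, 11, 3, 7]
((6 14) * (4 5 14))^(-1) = ((4 5 14 6))^(-1) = (4 6 14 5)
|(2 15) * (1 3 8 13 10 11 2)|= |(1 3 8 13 10 11 2 15)|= 8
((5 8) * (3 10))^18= ((3 10)(5 8))^18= (10)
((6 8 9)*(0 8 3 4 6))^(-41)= (0 8 9)(3 4 6)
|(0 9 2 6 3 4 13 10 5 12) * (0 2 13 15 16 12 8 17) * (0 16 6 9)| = |(2 9 13 10 5 8 17 16 12)(3 4 15 6)| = 36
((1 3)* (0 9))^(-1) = (0 9)(1 3)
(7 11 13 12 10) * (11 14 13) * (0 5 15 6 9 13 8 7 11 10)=(0 5 15 6 9 13 12)(7 14 8)(10 11)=[5, 1, 2, 3, 4, 15, 9, 14, 7, 13, 11, 10, 0, 12, 8, 6]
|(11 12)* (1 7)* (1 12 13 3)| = 6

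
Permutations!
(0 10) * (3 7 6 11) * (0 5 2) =(0 10 5 2)(3 7 6 11) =[10, 1, 0, 7, 4, 2, 11, 6, 8, 9, 5, 3]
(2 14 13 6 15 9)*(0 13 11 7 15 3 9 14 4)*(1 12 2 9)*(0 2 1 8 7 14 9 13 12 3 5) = (0 12 1 3 8 7 15 9 13 6 5)(2 4)(11 14) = [12, 3, 4, 8, 2, 0, 5, 15, 7, 13, 10, 14, 1, 6, 11, 9]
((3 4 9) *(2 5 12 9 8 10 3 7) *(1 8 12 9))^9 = (1 3)(2 5 9 7)(4 8)(10 12)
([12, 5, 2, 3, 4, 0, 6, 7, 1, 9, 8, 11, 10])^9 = (0 8)(1 12)(5 10)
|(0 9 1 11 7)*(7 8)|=|(0 9 1 11 8 7)|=6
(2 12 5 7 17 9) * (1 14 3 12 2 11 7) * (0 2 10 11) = (0 2 10 11 7 17 9)(1 14 3 12 5) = [2, 14, 10, 12, 4, 1, 6, 17, 8, 0, 11, 7, 5, 13, 3, 15, 16, 9]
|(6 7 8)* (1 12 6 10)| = 6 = |(1 12 6 7 8 10)|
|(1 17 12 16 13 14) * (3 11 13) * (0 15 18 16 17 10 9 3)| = |(0 15 18 16)(1 10 9 3 11 13 14)(12 17)| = 28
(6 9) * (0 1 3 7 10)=[1, 3, 2, 7, 4, 5, 9, 10, 8, 6, 0]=(0 1 3 7 10)(6 9)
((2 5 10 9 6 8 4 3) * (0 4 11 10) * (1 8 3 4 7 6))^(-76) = ((0 7 6 3 2 5)(1 8 11 10 9))^(-76) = (0 6 2)(1 9 10 11 8)(3 5 7)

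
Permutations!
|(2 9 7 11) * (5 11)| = |(2 9 7 5 11)| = 5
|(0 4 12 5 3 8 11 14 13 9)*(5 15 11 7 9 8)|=10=|(0 4 12 15 11 14 13 8 7 9)(3 5)|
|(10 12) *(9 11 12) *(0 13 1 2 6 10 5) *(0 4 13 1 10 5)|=|(0 1 2 6 5 4 13 10 9 11 12)|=11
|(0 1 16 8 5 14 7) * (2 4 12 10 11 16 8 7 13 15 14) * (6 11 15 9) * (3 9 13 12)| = |(0 1 8 5 2 4 3 9 6 11 16 7)(10 15 14 12)| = 12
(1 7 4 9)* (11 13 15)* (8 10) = (1 7 4 9)(8 10)(11 13 15) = [0, 7, 2, 3, 9, 5, 6, 4, 10, 1, 8, 13, 12, 15, 14, 11]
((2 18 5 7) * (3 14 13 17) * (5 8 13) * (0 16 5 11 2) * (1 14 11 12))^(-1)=((0 16 5 7)(1 14 12)(2 18 8 13 17 3 11))^(-1)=(0 7 5 16)(1 12 14)(2 11 3 17 13 8 18)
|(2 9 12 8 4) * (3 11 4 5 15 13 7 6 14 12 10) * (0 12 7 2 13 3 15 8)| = 24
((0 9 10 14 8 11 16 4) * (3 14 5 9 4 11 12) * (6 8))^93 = ((0 4)(3 14 6 8 12)(5 9 10)(11 16))^93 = (0 4)(3 8 14 12 6)(11 16)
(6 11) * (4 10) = (4 10)(6 11) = [0, 1, 2, 3, 10, 5, 11, 7, 8, 9, 4, 6]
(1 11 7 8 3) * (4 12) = (1 11 7 8 3)(4 12) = [0, 11, 2, 1, 12, 5, 6, 8, 3, 9, 10, 7, 4]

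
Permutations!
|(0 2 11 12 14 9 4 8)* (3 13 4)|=10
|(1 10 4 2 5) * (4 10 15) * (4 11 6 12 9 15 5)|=10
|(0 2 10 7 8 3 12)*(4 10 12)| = 15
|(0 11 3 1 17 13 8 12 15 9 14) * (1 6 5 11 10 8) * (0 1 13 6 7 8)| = 12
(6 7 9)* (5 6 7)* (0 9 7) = (0 9)(5 6) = [9, 1, 2, 3, 4, 6, 5, 7, 8, 0]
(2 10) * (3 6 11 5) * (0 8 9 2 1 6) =(0 8 9 2 10 1 6 11 5 3) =[8, 6, 10, 0, 4, 3, 11, 7, 9, 2, 1, 5]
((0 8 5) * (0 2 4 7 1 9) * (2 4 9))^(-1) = ((0 8 5 4 7 1 2 9))^(-1) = (0 9 2 1 7 4 5 8)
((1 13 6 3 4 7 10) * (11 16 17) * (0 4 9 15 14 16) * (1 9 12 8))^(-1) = ((0 4 7 10 9 15 14 16 17 11)(1 13 6 3 12 8))^(-1) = (0 11 17 16 14 15 9 10 7 4)(1 8 12 3 6 13)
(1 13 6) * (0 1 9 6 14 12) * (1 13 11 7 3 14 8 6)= (0 13 8 6 9 1 11 7 3 14 12)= [13, 11, 2, 14, 4, 5, 9, 3, 6, 1, 10, 7, 0, 8, 12]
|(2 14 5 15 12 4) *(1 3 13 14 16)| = 10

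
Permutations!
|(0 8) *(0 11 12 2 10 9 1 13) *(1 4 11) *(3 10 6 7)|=36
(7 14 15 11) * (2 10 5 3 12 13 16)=[0, 1, 10, 12, 4, 3, 6, 14, 8, 9, 5, 7, 13, 16, 15, 11, 2]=(2 10 5 3 12 13 16)(7 14 15 11)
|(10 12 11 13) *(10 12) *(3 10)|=6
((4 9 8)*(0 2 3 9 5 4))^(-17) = (0 9 2 8 3)(4 5)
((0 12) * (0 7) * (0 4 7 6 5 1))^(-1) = (0 1 5 6 12)(4 7)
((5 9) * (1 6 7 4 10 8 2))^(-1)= ((1 6 7 4 10 8 2)(5 9))^(-1)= (1 2 8 10 4 7 6)(5 9)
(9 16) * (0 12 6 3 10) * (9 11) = (0 12 6 3 10)(9 16 11) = [12, 1, 2, 10, 4, 5, 3, 7, 8, 16, 0, 9, 6, 13, 14, 15, 11]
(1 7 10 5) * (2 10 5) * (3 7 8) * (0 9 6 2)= [9, 8, 10, 7, 4, 1, 2, 5, 3, 6, 0]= (0 9 6 2 10)(1 8 3 7 5)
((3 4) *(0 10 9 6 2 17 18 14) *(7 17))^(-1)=(0 14 18 17 7 2 6 9 10)(3 4)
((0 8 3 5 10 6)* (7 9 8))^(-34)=(0 10 3 9)(5 8 7 6)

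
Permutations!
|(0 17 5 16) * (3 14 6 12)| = 4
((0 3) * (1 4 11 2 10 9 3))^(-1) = (0 3 9 10 2 11 4 1)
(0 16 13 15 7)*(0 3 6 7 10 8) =(0 16 13 15 10 8)(3 6 7) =[16, 1, 2, 6, 4, 5, 7, 3, 0, 9, 8, 11, 12, 15, 14, 10, 13]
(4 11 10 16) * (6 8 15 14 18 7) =[0, 1, 2, 3, 11, 5, 8, 6, 15, 9, 16, 10, 12, 13, 18, 14, 4, 17, 7] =(4 11 10 16)(6 8 15 14 18 7)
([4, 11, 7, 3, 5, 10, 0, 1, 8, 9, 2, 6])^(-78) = [10, 0, 11, 3, 2, 7, 5, 6, 8, 9, 1, 4]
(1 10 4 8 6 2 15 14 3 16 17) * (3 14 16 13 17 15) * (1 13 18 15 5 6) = (1 10 4 8)(2 3 18 15 16 5 6)(13 17) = [0, 10, 3, 18, 8, 6, 2, 7, 1, 9, 4, 11, 12, 17, 14, 16, 5, 13, 15]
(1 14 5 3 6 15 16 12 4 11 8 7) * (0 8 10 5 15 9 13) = (0 8 7 1 14 15 16 12 4 11 10 5 3 6 9 13) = [8, 14, 2, 6, 11, 3, 9, 1, 7, 13, 5, 10, 4, 0, 15, 16, 12]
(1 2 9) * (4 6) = (1 2 9)(4 6) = [0, 2, 9, 3, 6, 5, 4, 7, 8, 1]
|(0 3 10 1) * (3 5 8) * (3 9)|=|(0 5 8 9 3 10 1)|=7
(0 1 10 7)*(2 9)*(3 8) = [1, 10, 9, 8, 4, 5, 6, 0, 3, 2, 7] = (0 1 10 7)(2 9)(3 8)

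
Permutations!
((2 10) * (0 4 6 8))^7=(0 8 6 4)(2 10)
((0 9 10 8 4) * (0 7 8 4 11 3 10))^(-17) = (0 9)(3 10 4 7 8 11)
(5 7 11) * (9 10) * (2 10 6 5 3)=(2 10 9 6 5 7 11 3)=[0, 1, 10, 2, 4, 7, 5, 11, 8, 6, 9, 3]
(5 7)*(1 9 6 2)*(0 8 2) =[8, 9, 1, 3, 4, 7, 0, 5, 2, 6] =(0 8 2 1 9 6)(5 7)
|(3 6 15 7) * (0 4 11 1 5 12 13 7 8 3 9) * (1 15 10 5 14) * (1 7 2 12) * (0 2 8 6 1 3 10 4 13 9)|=|(0 13 8 10 5 3 1 14 7)(2 12 9)(4 11 15 6)|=36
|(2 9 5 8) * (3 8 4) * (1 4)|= 7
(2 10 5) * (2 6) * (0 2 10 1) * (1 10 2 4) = (0 4 1)(2 10 5 6) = [4, 0, 10, 3, 1, 6, 2, 7, 8, 9, 5]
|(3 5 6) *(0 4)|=|(0 4)(3 5 6)|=6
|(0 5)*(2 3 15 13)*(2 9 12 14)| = 14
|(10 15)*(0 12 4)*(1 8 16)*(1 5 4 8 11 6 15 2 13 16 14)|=14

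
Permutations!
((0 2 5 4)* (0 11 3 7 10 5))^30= ((0 2)(3 7 10 5 4 11))^30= (11)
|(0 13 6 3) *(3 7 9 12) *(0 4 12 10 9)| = |(0 13 6 7)(3 4 12)(9 10)| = 12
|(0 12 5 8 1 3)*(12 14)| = |(0 14 12 5 8 1 3)| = 7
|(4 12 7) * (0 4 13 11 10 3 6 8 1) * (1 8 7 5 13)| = 11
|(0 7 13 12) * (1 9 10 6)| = |(0 7 13 12)(1 9 10 6)| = 4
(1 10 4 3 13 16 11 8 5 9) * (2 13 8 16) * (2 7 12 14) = (1 10 4 3 8 5 9)(2 13 7 12 14)(11 16) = [0, 10, 13, 8, 3, 9, 6, 12, 5, 1, 4, 16, 14, 7, 2, 15, 11]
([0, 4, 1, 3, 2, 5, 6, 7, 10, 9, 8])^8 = [0, 2, 4, 3, 1, 5, 6, 7, 8, 9, 10]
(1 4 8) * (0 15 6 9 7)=[15, 4, 2, 3, 8, 5, 9, 0, 1, 7, 10, 11, 12, 13, 14, 6]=(0 15 6 9 7)(1 4 8)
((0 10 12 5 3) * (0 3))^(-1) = ((0 10 12 5))^(-1) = (0 5 12 10)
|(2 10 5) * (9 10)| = |(2 9 10 5)| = 4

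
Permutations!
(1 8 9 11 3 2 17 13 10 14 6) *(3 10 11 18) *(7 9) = (1 8 7 9 18 3 2 17 13 11 10 14 6) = [0, 8, 17, 2, 4, 5, 1, 9, 7, 18, 14, 10, 12, 11, 6, 15, 16, 13, 3]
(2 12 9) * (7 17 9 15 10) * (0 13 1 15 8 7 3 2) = [13, 15, 12, 2, 4, 5, 6, 17, 7, 0, 3, 11, 8, 1, 14, 10, 16, 9] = (0 13 1 15 10 3 2 12 8 7 17 9)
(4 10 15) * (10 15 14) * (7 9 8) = [0, 1, 2, 3, 15, 5, 6, 9, 7, 8, 14, 11, 12, 13, 10, 4] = (4 15)(7 9 8)(10 14)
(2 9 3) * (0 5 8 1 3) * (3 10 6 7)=(0 5 8 1 10 6 7 3 2 9)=[5, 10, 9, 2, 4, 8, 7, 3, 1, 0, 6]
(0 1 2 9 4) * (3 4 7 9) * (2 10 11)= (0 1 10 11 2 3 4)(7 9)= [1, 10, 3, 4, 0, 5, 6, 9, 8, 7, 11, 2]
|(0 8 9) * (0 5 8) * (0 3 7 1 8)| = |(0 3 7 1 8 9 5)| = 7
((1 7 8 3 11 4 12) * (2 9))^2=(1 8 11 12 7 3 4)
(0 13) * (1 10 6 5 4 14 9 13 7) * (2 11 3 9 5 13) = (0 7 1 10 6 13)(2 11 3 9)(4 14 5) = [7, 10, 11, 9, 14, 4, 13, 1, 8, 2, 6, 3, 12, 0, 5]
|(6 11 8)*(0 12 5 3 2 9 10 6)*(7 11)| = |(0 12 5 3 2 9 10 6 7 11 8)| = 11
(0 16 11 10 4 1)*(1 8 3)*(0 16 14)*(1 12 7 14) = (0 1 16 11 10 4 8 3 12 7 14) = [1, 16, 2, 12, 8, 5, 6, 14, 3, 9, 4, 10, 7, 13, 0, 15, 11]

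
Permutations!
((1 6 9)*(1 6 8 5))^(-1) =(1 5 8)(6 9)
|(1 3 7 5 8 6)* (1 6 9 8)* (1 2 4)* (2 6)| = 14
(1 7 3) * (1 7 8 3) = (1 8 3 7) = [0, 8, 2, 7, 4, 5, 6, 1, 3]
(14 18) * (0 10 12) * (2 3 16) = [10, 1, 3, 16, 4, 5, 6, 7, 8, 9, 12, 11, 0, 13, 18, 15, 2, 17, 14] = (0 10 12)(2 3 16)(14 18)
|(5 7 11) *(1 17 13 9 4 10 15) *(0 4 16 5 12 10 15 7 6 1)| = 84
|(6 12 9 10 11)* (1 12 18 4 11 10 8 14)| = |(1 12 9 8 14)(4 11 6 18)| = 20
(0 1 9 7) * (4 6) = (0 1 9 7)(4 6) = [1, 9, 2, 3, 6, 5, 4, 0, 8, 7]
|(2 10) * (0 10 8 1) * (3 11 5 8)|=8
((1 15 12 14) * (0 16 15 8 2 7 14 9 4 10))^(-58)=(0 4 12 16 10 9 15)(1 2 14 8 7)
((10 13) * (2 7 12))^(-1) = ((2 7 12)(10 13))^(-1) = (2 12 7)(10 13)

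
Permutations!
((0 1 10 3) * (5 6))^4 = ((0 1 10 3)(5 6))^4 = (10)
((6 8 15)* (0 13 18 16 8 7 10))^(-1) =(0 10 7 6 15 8 16 18 13)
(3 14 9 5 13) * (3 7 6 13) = [0, 1, 2, 14, 4, 3, 13, 6, 8, 5, 10, 11, 12, 7, 9] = (3 14 9 5)(6 13 7)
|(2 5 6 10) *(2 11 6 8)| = |(2 5 8)(6 10 11)| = 3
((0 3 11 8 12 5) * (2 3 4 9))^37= ((0 4 9 2 3 11 8 12 5))^37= (0 4 9 2 3 11 8 12 5)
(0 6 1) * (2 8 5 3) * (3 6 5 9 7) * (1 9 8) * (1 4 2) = (0 5 6 9 7 3 1)(2 4) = [5, 0, 4, 1, 2, 6, 9, 3, 8, 7]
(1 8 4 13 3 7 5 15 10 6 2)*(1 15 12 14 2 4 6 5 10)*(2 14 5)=(1 8 6 4 13 3 7 10 2 15)(5 12)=[0, 8, 15, 7, 13, 12, 4, 10, 6, 9, 2, 11, 5, 3, 14, 1]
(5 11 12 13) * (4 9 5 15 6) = [0, 1, 2, 3, 9, 11, 4, 7, 8, 5, 10, 12, 13, 15, 14, 6] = (4 9 5 11 12 13 15 6)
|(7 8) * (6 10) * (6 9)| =6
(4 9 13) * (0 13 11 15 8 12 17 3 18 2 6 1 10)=(0 13 4 9 11 15 8 12 17 3 18 2 6 1 10)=[13, 10, 6, 18, 9, 5, 1, 7, 12, 11, 0, 15, 17, 4, 14, 8, 16, 3, 2]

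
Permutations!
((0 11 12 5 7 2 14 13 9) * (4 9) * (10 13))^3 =(0 5 14 4 11 7 10 9 12 2 13)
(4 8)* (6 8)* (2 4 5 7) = [0, 1, 4, 3, 6, 7, 8, 2, 5] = (2 4 6 8 5 7)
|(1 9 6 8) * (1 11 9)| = 4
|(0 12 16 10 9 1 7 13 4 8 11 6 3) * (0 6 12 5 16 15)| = |(0 5 16 10 9 1 7 13 4 8 11 12 15)(3 6)| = 26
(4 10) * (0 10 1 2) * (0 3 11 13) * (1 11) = [10, 2, 3, 1, 11, 5, 6, 7, 8, 9, 4, 13, 12, 0] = (0 10 4 11 13)(1 2 3)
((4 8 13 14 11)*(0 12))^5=(14)(0 12)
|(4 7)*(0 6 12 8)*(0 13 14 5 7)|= 9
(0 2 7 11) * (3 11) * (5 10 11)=(0 2 7 3 5 10 11)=[2, 1, 7, 5, 4, 10, 6, 3, 8, 9, 11, 0]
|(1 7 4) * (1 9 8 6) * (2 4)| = |(1 7 2 4 9 8 6)| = 7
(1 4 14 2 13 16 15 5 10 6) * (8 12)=[0, 4, 13, 3, 14, 10, 1, 7, 12, 9, 6, 11, 8, 16, 2, 5, 15]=(1 4 14 2 13 16 15 5 10 6)(8 12)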